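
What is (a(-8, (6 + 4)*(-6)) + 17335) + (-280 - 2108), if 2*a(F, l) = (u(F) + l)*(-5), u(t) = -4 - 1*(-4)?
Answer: 15097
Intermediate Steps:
u(t) = 0 (u(t) = -4 + 4 = 0)
a(F, l) = -5*l/2 (a(F, l) = ((0 + l)*(-5))/2 = (l*(-5))/2 = (-5*l)/2 = -5*l/2)
(a(-8, (6 + 4)*(-6)) + 17335) + (-280 - 2108) = (-5*(6 + 4)*(-6)/2 + 17335) + (-280 - 2108) = (-25*(-6) + 17335) - 2388 = (-5/2*(-60) + 17335) - 2388 = (150 + 17335) - 2388 = 17485 - 2388 = 15097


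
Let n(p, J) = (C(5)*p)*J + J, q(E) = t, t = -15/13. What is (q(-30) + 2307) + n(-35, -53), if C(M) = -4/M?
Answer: 9995/13 ≈ 768.85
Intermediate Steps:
t = -15/13 (t = -15*1/13 = -15/13 ≈ -1.1538)
q(E) = -15/13
n(p, J) = J - 4*J*p/5 (n(p, J) = ((-4/5)*p)*J + J = ((-4*⅕)*p)*J + J = (-4*p/5)*J + J = -4*J*p/5 + J = J - 4*J*p/5)
(q(-30) + 2307) + n(-35, -53) = (-15/13 + 2307) + (⅕)*(-53)*(5 - 4*(-35)) = 29976/13 + (⅕)*(-53)*(5 + 140) = 29976/13 + (⅕)*(-53)*145 = 29976/13 - 1537 = 9995/13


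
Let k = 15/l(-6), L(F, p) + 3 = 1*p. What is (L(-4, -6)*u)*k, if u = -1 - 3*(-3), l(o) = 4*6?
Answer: -45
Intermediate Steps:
L(F, p) = -3 + p (L(F, p) = -3 + 1*p = -3 + p)
l(o) = 24
u = 8 (u = -1 + 9 = 8)
k = 5/8 (k = 15/24 = 15*(1/24) = 5/8 ≈ 0.62500)
(L(-4, -6)*u)*k = ((-3 - 6)*8)*(5/8) = -9*8*(5/8) = -72*5/8 = -45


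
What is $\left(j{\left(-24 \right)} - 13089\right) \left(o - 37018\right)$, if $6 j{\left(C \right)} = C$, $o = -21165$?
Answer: $761790019$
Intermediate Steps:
$j{\left(C \right)} = \frac{C}{6}$
$\left(j{\left(-24 \right)} - 13089\right) \left(o - 37018\right) = \left(\frac{1}{6} \left(-24\right) - 13089\right) \left(-21165 - 37018\right) = \left(-4 - 13089\right) \left(-58183\right) = \left(-13093\right) \left(-58183\right) = 761790019$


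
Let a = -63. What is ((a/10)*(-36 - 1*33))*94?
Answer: 204309/5 ≈ 40862.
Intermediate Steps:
((a/10)*(-36 - 1*33))*94 = ((-63/10)*(-36 - 1*33))*94 = ((-63*1/10)*(-36 - 33))*94 = -63/10*(-69)*94 = (4347/10)*94 = 204309/5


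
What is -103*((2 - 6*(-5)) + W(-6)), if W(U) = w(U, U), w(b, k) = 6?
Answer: -3914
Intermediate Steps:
W(U) = 6
-103*((2 - 6*(-5)) + W(-6)) = -103*((2 - 6*(-5)) + 6) = -103*((2 + 30) + 6) = -103*(32 + 6) = -103*38 = -3914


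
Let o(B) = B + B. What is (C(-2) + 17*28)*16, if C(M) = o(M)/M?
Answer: 7648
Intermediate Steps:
o(B) = 2*B
C(M) = 2 (C(M) = (2*M)/M = 2)
(C(-2) + 17*28)*16 = (2 + 17*28)*16 = (2 + 476)*16 = 478*16 = 7648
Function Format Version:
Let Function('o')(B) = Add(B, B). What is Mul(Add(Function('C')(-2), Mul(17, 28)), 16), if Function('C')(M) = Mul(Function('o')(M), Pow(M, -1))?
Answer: 7648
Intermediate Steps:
Function('o')(B) = Mul(2, B)
Function('C')(M) = 2 (Function('C')(M) = Mul(Mul(2, M), Pow(M, -1)) = 2)
Mul(Add(Function('C')(-2), Mul(17, 28)), 16) = Mul(Add(2, Mul(17, 28)), 16) = Mul(Add(2, 476), 16) = Mul(478, 16) = 7648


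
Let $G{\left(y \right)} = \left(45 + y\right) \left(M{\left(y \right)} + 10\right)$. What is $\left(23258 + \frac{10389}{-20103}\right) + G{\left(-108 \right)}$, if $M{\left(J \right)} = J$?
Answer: $\frac{197220369}{6701} \approx 29431.0$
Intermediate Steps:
$G{\left(y \right)} = \left(10 + y\right) \left(45 + y\right)$ ($G{\left(y \right)} = \left(45 + y\right) \left(y + 10\right) = \left(45 + y\right) \left(10 + y\right) = \left(10 + y\right) \left(45 + y\right)$)
$\left(23258 + \frac{10389}{-20103}\right) + G{\left(-108 \right)} = \left(23258 + \frac{10389}{-20103}\right) + \left(450 + \left(-108\right)^{2} + 55 \left(-108\right)\right) = \left(23258 + 10389 \left(- \frac{1}{20103}\right)\right) + \left(450 + 11664 - 5940\right) = \left(23258 - \frac{3463}{6701}\right) + 6174 = \frac{155848395}{6701} + 6174 = \frac{197220369}{6701}$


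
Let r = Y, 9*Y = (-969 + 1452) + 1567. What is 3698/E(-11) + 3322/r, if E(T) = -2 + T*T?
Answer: 5569381/121975 ≈ 45.660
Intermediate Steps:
Y = 2050/9 (Y = ((-969 + 1452) + 1567)/9 = (483 + 1567)/9 = (1/9)*2050 = 2050/9 ≈ 227.78)
r = 2050/9 ≈ 227.78
E(T) = -2 + T**2
3698/E(-11) + 3322/r = 3698/(-2 + (-11)**2) + 3322/(2050/9) = 3698/(-2 + 121) + 3322*(9/2050) = 3698/119 + 14949/1025 = 5569381/121975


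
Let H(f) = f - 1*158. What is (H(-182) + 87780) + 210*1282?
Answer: 356660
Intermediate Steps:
H(f) = -158 + f (H(f) = f - 158 = -158 + f)
(H(-182) + 87780) + 210*1282 = ((-158 - 182) + 87780) + 210*1282 = (-340 + 87780) + 269220 = 87440 + 269220 = 356660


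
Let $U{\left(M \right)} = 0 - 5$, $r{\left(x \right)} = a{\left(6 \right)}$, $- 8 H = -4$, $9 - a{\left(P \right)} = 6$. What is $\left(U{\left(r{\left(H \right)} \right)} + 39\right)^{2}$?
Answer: $1156$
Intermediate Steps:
$a{\left(P \right)} = 3$ ($a{\left(P \right)} = 9 - 6 = 3$)
$H = \frac{1}{2}$ ($H = \left(- \frac{1}{8}\right) \left(-4\right) = \frac{1}{2} \approx 0.5$)
$r{\left(x \right)} = 3$
$U{\left(M \right)} = -5$ ($U{\left(M \right)} = 0 - 5 = -5$)
$\left(U{\left(r{\left(H \right)} \right)} + 39\right)^{2} = \left(-5 + 39\right)^{2} = 34^{2} = 1156$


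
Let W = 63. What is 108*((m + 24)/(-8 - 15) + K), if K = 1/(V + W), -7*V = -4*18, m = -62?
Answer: 78620/437 ≈ 179.91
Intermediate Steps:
V = 72/7 (V = -(-4)*18/7 = -⅐*(-72) = 72/7 ≈ 10.286)
K = 7/513 (K = 1/(72/7 + 63) = 1/(513/7) = 7/513 ≈ 0.013645)
108*((m + 24)/(-8 - 15) + K) = 108*((-62 + 24)/(-8 - 15) + 7/513) = 108*(-38/(-23) + 7/513) = 108*(-38*(-1/23) + 7/513) = 108*(38/23 + 7/513) = 108*(19655/11799) = 78620/437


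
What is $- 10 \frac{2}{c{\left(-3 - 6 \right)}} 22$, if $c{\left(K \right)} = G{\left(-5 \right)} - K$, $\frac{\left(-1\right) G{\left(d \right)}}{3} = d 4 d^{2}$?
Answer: $- \frac{440}{1509} \approx -0.29158$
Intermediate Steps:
$G{\left(d \right)} = - 12 d^{3}$ ($G{\left(d \right)} = - 3 d 4 d^{2} = - 3 \cdot 4 d d^{2} = - 3 \cdot 4 d^{3} = - 12 d^{3}$)
$c{\left(K \right)} = 1500 - K$ ($c{\left(K \right)} = - 12 \left(-5\right)^{3} - K = \left(-12\right) \left(-125\right) - K = 1500 - K$)
$- 10 \frac{2}{c{\left(-3 - 6 \right)}} 22 = - 10 \frac{2}{1500 - \left(-3 - 6\right)} 22 = - 10 \frac{2}{1500 - -9} \cdot 22 = - 10 \frac{2}{1500 + 9} \cdot 22 = - 10 \cdot \frac{2}{1509} \cdot 22 = - 10 \cdot 2 \cdot \frac{1}{1509} \cdot 22 = \left(-10\right) \frac{2}{1509} \cdot 22 = \left(- \frac{20}{1509}\right) 22 = - \frac{440}{1509}$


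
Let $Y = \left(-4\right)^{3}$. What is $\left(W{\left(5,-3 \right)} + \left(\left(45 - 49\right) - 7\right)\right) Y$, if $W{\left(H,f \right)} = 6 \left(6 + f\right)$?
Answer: $-448$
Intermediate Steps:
$W{\left(H,f \right)} = 36 + 6 f$
$Y = -64$
$\left(W{\left(5,-3 \right)} + \left(\left(45 - 49\right) - 7\right)\right) Y = \left(\left(36 + 6 \left(-3\right)\right) + \left(\left(45 - 49\right) - 7\right)\right) \left(-64\right) = \left(\left(36 - 18\right) - 11\right) \left(-64\right) = \left(18 - 11\right) \left(-64\right) = 7 \left(-64\right) = -448$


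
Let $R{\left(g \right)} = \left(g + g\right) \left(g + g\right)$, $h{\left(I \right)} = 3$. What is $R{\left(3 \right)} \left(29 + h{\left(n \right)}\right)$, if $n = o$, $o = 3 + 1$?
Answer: $1152$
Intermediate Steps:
$o = 4$
$n = 4$
$R{\left(g \right)} = 4 g^{2}$ ($R{\left(g \right)} = 2 g 2 g = 4 g^{2}$)
$R{\left(3 \right)} \left(29 + h{\left(n \right)}\right) = 4 \cdot 3^{2} \left(29 + 3\right) = 4 \cdot 9 \cdot 32 = 36 \cdot 32 = 1152$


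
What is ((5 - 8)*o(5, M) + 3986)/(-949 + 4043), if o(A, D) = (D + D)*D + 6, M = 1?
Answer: 283/221 ≈ 1.2805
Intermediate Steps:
o(A, D) = 6 + 2*D² (o(A, D) = (2*D)*D + 6 = 2*D² + 6 = 6 + 2*D²)
((5 - 8)*o(5, M) + 3986)/(-949 + 4043) = ((5 - 8)*(6 + 2*1²) + 3986)/(-949 + 4043) = (-3*(6 + 2*1) + 3986)/3094 = (-3*(6 + 2) + 3986)*(1/3094) = (-3*8 + 3986)*(1/3094) = (-24 + 3986)*(1/3094) = 3962*(1/3094) = 283/221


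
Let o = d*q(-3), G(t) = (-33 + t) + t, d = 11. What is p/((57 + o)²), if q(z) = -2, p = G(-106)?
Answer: -⅕ ≈ -0.20000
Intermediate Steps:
G(t) = -33 + 2*t
p = -245 (p = -33 + 2*(-106) = -33 - 212 = -245)
o = -22 (o = 11*(-2) = -22)
p/((57 + o)²) = -245/(57 - 22)² = -245/(35²) = -245/1225 = -245*1/1225 = -⅕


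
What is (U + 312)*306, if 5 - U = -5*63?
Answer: 193392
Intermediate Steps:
U = 320 (U = 5 - (-5)*63 = 5 - 1*(-315) = 5 + 315 = 320)
(U + 312)*306 = (320 + 312)*306 = 632*306 = 193392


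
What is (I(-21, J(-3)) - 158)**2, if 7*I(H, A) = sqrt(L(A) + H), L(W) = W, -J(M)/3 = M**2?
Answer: 1223188/49 - 1264*I*sqrt(3)/7 ≈ 24963.0 - 312.76*I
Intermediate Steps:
J(M) = -3*M**2
I(H, A) = sqrt(A + H)/7
(I(-21, J(-3)) - 158)**2 = (sqrt(-3*(-3)**2 - 21)/7 - 158)**2 = (sqrt(-3*9 - 21)/7 - 158)**2 = (sqrt(-27 - 21)/7 - 158)**2 = (sqrt(-48)/7 - 158)**2 = ((4*I*sqrt(3))/7 - 158)**2 = (4*I*sqrt(3)/7 - 158)**2 = (-158 + 4*I*sqrt(3)/7)**2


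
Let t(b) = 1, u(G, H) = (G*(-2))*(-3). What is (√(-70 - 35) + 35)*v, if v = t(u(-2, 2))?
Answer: 35 + I*√105 ≈ 35.0 + 10.247*I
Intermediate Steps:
u(G, H) = 6*G (u(G, H) = -2*G*(-3) = 6*G)
v = 1
(√(-70 - 35) + 35)*v = (√(-70 - 35) + 35)*1 = (√(-105) + 35)*1 = (I*√105 + 35)*1 = (35 + I*√105)*1 = 35 + I*√105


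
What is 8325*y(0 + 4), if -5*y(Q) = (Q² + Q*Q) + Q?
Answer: -59940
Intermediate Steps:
y(Q) = -2*Q²/5 - Q/5 (y(Q) = -((Q² + Q*Q) + Q)/5 = -((Q² + Q²) + Q)/5 = -(2*Q² + Q)/5 = -(Q + 2*Q²)/5 = -2*Q²/5 - Q/5)
8325*y(0 + 4) = 8325*(-(0 + 4)*(1 + 2*(0 + 4))/5) = 8325*(-⅕*4*(1 + 2*4)) = 8325*(-⅕*4*(1 + 8)) = 8325*(-⅕*4*9) = 8325*(-36/5) = -59940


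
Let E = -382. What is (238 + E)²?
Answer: 20736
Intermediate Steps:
(238 + E)² = (238 - 382)² = (-144)² = 20736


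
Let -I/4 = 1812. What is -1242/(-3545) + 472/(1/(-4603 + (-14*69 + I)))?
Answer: -21445915838/3545 ≈ -6.0496e+6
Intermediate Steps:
I = -7248 (I = -4*1812 = -7248)
-1242/(-3545) + 472/(1/(-4603 + (-14*69 + I))) = -1242/(-3545) + 472/(1/(-4603 + (-14*69 - 7248))) = -1242*(-1/3545) + 472/(1/(-4603 + (-966 - 7248))) = 1242/3545 + 472/(1/(-4603 - 8214)) = 1242/3545 + 472/(1/(-12817)) = 1242/3545 + 472/(-1/12817) = 1242/3545 + 472*(-12817) = 1242/3545 - 6049624 = -21445915838/3545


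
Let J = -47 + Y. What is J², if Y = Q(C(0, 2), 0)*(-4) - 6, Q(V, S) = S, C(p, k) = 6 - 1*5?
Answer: 2809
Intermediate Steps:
C(p, k) = 1 (C(p, k) = 6 - 5 = 1)
Y = -6 (Y = 0*(-4) - 6 = 0 - 6 = -6)
J = -53 (J = -47 - 6 = -53)
J² = (-53)² = 2809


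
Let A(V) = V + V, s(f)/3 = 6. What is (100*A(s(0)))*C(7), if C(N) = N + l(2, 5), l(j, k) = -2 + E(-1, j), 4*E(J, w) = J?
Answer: 17100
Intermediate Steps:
E(J, w) = J/4
s(f) = 18 (s(f) = 3*6 = 18)
A(V) = 2*V
l(j, k) = -9/4 (l(j, k) = -2 + (1/4)*(-1) = -2 - 1/4 = -9/4)
C(N) = -9/4 + N (C(N) = N - 9/4 = -9/4 + N)
(100*A(s(0)))*C(7) = (100*(2*18))*(-9/4 + 7) = (100*36)*(19/4) = 3600*(19/4) = 17100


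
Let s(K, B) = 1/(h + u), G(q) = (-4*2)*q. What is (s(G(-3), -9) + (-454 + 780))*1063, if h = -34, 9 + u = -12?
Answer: 19058527/55 ≈ 3.4652e+5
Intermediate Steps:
u = -21 (u = -9 - 12 = -21)
G(q) = -8*q
s(K, B) = -1/55 (s(K, B) = 1/(-34 - 21) = 1/(-55) = -1/55)
(s(G(-3), -9) + (-454 + 780))*1063 = (-1/55 + (-454 + 780))*1063 = (-1/55 + 326)*1063 = (17929/55)*1063 = 19058527/55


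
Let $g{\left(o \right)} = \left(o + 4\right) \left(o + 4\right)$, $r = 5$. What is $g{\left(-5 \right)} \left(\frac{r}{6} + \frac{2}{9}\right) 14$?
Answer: $\frac{133}{9} \approx 14.778$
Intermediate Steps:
$g{\left(o \right)} = \left(4 + o\right)^{2}$ ($g{\left(o \right)} = \left(4 + o\right) \left(4 + o\right) = \left(4 + o\right)^{2}$)
$g{\left(-5 \right)} \left(\frac{r}{6} + \frac{2}{9}\right) 14 = \left(4 - 5\right)^{2} \left(\frac{5}{6} + \frac{2}{9}\right) 14 = \left(-1\right)^{2} \left(5 \cdot \frac{1}{6} + 2 \cdot \frac{1}{9}\right) 14 = 1 \left(\frac{5}{6} + \frac{2}{9}\right) 14 = 1 \cdot \frac{19}{18} \cdot 14 = \frac{19}{18} \cdot 14 = \frac{133}{9}$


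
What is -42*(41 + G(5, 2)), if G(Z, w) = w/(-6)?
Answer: -1708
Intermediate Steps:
G(Z, w) = -w/6 (G(Z, w) = w*(-⅙) = -w/6)
-42*(41 + G(5, 2)) = -42*(41 - ⅙*2) = -42*(41 - ⅓) = -42*122/3 = -1708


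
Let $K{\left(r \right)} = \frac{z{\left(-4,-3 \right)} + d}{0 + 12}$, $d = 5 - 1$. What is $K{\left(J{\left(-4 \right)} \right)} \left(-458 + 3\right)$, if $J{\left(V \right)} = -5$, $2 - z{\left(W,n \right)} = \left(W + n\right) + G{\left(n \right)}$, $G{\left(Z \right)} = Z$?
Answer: $- \frac{1820}{3} \approx -606.67$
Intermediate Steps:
$z{\left(W,n \right)} = 2 - W - 2 n$ ($z{\left(W,n \right)} = 2 - \left(\left(W + n\right) + n\right) = 2 - \left(W + 2 n\right) = 2 - W - 2 n$)
$d = 4$ ($d = 5 - 1 = 4$)
$K{\left(r \right)} = \frac{4}{3}$ ($K{\left(r \right)} = \frac{\left(2 - -4 - -6\right) + 4}{0 + 12} = \frac{\left(2 + 4 + 6\right) + 4}{12} = \left(12 + 4\right) \frac{1}{12} = 16 \cdot \frac{1}{12} = \frac{4}{3}$)
$K{\left(J{\left(-4 \right)} \right)} \left(-458 + 3\right) = \frac{4 \left(-458 + 3\right)}{3} = \frac{4}{3} \left(-455\right) = - \frac{1820}{3}$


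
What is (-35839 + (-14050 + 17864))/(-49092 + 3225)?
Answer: 10675/15289 ≈ 0.69821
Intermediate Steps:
(-35839 + (-14050 + 17864))/(-49092 + 3225) = (-35839 + 3814)/(-45867) = -32025*(-1/45867) = 10675/15289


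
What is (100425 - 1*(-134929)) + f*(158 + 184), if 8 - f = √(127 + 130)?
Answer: 238090 - 342*√257 ≈ 2.3261e+5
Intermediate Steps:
f = 8 - √257 (f = 8 - √(127 + 130) = 8 - √257 ≈ -8.0312)
(100425 - 1*(-134929)) + f*(158 + 184) = (100425 - 1*(-134929)) + (8 - √257)*(158 + 184) = (100425 + 134929) + (8 - √257)*342 = 235354 + (2736 - 342*√257) = 238090 - 342*√257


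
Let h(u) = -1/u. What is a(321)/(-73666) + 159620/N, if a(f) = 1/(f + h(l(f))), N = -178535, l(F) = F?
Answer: -34617222649901/38719368208640 ≈ -0.89405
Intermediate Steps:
a(f) = 1/(f - 1/f)
a(321)/(-73666) + 159620/N = (321/(-1 + 321²))/(-73666) + 159620/(-178535) = (321/(-1 + 103041))*(-1/73666) + 159620*(-1/178535) = (321/103040)*(-1/73666) - 31924/35707 = -321/7590544640 - 31924/35707 = -34617222649901/38719368208640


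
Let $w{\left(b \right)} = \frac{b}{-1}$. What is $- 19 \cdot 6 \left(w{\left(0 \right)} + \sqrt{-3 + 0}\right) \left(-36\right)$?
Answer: $4104 i \sqrt{3} \approx 7108.3 i$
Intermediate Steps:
$w{\left(b \right)} = - b$ ($w{\left(b \right)} = b \left(-1\right) = - b$)
$- 19 \cdot 6 \left(w{\left(0 \right)} + \sqrt{-3 + 0}\right) \left(-36\right) = - 19 \cdot 6 \left(\left(-1\right) 0 + \sqrt{-3 + 0}\right) \left(-36\right) = - 19 \cdot 6 \left(0 + \sqrt{-3}\right) \left(-36\right) = - 19 \cdot 6 \left(0 + i \sqrt{3}\right) \left(-36\right) = - 19 \cdot 6 i \sqrt{3} \left(-36\right) = - 114 i \sqrt{3} \left(-36\right) = 4104 i \sqrt{3}$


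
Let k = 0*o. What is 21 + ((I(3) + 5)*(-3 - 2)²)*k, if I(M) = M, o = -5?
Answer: 21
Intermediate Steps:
k = 0 (k = 0*(-5) = 0)
21 + ((I(3) + 5)*(-3 - 2)²)*k = 21 + ((3 + 5)*(-3 - 2)²)*0 = 21 + (8*(-5)²)*0 = 21 + (8*25)*0 = 21 + 200*0 = 21 + 0 = 21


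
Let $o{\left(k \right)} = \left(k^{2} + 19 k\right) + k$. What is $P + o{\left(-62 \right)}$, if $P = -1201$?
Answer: $1403$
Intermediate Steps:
$o{\left(k \right)} = k^{2} + 20 k$
$P + o{\left(-62 \right)} = -1201 - 62 \left(20 - 62\right) = -1201 - -2604 = -1201 + 2604 = 1403$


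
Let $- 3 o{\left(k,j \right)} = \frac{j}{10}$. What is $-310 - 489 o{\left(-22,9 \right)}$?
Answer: $- \frac{1633}{10} \approx -163.3$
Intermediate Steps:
$o{\left(k,j \right)} = - \frac{j}{30}$ ($o{\left(k,j \right)} = - \frac{j \frac{1}{10}}{3} = - \frac{\frac{1}{10} j}{3} = - \frac{j}{30}$)
$-310 - 489 o{\left(-22,9 \right)} = -310 - 489 \left(\left(- \frac{1}{30}\right) 9\right) = -310 - - \frac{1467}{10} = -310 + \frac{1467}{10} = - \frac{1633}{10}$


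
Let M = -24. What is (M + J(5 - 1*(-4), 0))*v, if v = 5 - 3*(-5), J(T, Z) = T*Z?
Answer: -480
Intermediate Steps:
v = 20 (v = 5 + 15 = 20)
(M + J(5 - 1*(-4), 0))*v = (-24 + (5 - 1*(-4))*0)*20 = (-24 + (5 + 4)*0)*20 = (-24 + 9*0)*20 = (-24 + 0)*20 = -24*20 = -480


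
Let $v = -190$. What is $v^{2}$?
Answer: $36100$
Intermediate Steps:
$v^{2} = \left(-190\right)^{2} = 36100$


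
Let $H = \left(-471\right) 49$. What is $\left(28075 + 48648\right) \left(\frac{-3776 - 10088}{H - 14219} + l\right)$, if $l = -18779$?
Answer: $- \frac{26868597071997}{18649} \approx -1.4408 \cdot 10^{9}$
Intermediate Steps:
$H = -23079$
$\left(28075 + 48648\right) \left(\frac{-3776 - 10088}{H - 14219} + l\right) = \left(28075 + 48648\right) \left(\frac{-3776 - 10088}{-23079 - 14219} - 18779\right) = 76723 \left(- \frac{13864}{-37298} - 18779\right) = 76723 \left(\left(-13864\right) \left(- \frac{1}{37298}\right) - 18779\right) = 76723 \left(\frac{6932}{18649} - 18779\right) = 76723 \left(- \frac{350202639}{18649}\right) = - \frac{26868597071997}{18649}$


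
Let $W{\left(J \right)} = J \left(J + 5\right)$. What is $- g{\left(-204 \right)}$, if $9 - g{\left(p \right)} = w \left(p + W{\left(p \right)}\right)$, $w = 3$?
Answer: $121167$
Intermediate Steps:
$W{\left(J \right)} = J \left(5 + J\right)$
$g{\left(p \right)} = 9 - 3 p - 3 p \left(5 + p\right)$ ($g{\left(p \right)} = 9 - 3 \left(p + p \left(5 + p\right)\right) = 9 - \left(3 p + 3 p \left(5 + p\right)\right) = 9 - 3 p - 3 p \left(5 + p\right)$)
$- g{\left(-204 \right)} = - (9 - -612 - - 612 \left(5 - 204\right)) = - (9 + 612 - \left(-612\right) \left(-199\right)) = - (9 + 612 - 121788) = \left(-1\right) \left(-121167\right) = 121167$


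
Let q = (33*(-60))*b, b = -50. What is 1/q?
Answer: 1/99000 ≈ 1.0101e-5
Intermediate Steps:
q = 99000 (q = (33*(-60))*(-50) = -1980*(-50) = 99000)
1/q = 1/99000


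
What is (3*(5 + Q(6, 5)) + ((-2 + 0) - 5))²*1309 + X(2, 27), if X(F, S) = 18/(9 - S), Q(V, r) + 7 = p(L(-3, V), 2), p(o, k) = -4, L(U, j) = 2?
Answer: 818124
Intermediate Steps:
Q(V, r) = -11 (Q(V, r) = -7 - 4 = -11)
(3*(5 + Q(6, 5)) + ((-2 + 0) - 5))²*1309 + X(2, 27) = (3*(5 - 11) + ((-2 + 0) - 5))²*1309 - 18/(-9 + 27) = (3*(-6) + (-2 - 5))²*1309 - 18/18 = (-18 - 7)²*1309 - 18*1/18 = (-25)²*1309 - 1 = 625*1309 - 1 = 818125 - 1 = 818124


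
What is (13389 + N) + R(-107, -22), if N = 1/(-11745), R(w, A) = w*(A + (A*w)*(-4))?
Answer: 12018129974/11745 ≈ 1.0233e+6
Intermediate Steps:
R(w, A) = w*(A - 4*A*w)
N = -1/11745 ≈ -8.5143e-5
(13389 + N) + R(-107, -22) = (13389 - 1/11745) - 22*(-107)*(1 - 4*(-107)) = 157253804/11745 - 22*(-107)*(1 + 428) = 157253804/11745 - 22*(-107)*429 = 157253804/11745 + 1009866 = 12018129974/11745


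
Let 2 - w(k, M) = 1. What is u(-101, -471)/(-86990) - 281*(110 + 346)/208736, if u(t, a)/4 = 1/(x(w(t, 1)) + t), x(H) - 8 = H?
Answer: -16023153499/26102045420 ≈ -0.61387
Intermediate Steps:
w(k, M) = 1 (w(k, M) = 2 - 1*1 = 2 - 1 = 1)
x(H) = 8 + H
u(t, a) = 4/(9 + t) (u(t, a) = 4/((8 + 1) + t) = 4/(9 + t))
u(-101, -471)/(-86990) - 281*(110 + 346)/208736 = (4/(9 - 101))/(-86990) - 281*(110 + 346)/208736 = (4/(-92))*(-1/86990) - 281*456*(1/208736) = (4*(-1/92))*(-1/86990) - 128136*1/208736 = -1/23*(-1/86990) - 16017/26092 = 1/2000770 - 16017/26092 = -16023153499/26102045420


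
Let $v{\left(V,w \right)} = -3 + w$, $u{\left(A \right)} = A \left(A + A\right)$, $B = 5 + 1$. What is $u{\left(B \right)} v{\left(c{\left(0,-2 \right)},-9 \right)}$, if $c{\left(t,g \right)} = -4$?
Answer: $-864$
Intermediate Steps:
$B = 6$
$u{\left(A \right)} = 2 A^{2}$ ($u{\left(A \right)} = A 2 A = 2 A^{2}$)
$u{\left(B \right)} v{\left(c{\left(0,-2 \right)},-9 \right)} = 2 \cdot 6^{2} \left(-3 - 9\right) = 2 \cdot 36 \left(-12\right) = 72 \left(-12\right) = -864$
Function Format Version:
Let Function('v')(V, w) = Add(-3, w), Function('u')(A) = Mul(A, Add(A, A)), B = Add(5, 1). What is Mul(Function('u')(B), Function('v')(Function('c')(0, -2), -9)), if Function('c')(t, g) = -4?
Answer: -864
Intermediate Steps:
B = 6
Function('u')(A) = Mul(2, Pow(A, 2)) (Function('u')(A) = Mul(A, Mul(2, A)) = Mul(2, Pow(A, 2)))
Mul(Function('u')(B), Function('v')(Function('c')(0, -2), -9)) = Mul(Mul(2, Pow(6, 2)), Add(-3, -9)) = Mul(Mul(2, 36), -12) = Mul(72, -12) = -864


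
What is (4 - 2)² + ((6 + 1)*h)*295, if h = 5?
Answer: 10329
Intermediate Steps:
(4 - 2)² + ((6 + 1)*h)*295 = (4 - 2)² + ((6 + 1)*5)*295 = 2² + (7*5)*295 = 4 + 35*295 = 4 + 10325 = 10329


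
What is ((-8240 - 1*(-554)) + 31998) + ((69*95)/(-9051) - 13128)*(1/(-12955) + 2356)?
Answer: -1208005844412099/39085235 ≈ -3.0907e+7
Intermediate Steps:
((-8240 - 1*(-554)) + 31998) + ((69*95)/(-9051) - 13128)*(1/(-12955) + 2356) = ((-8240 + 554) + 31998) + (6555*(-1/9051) - 13128)*(-1/12955 + 2356) = (-7686 + 31998) + (-2185/3017 - 13128)*(30521979/12955) = 24312 - 39609361/3017*30521979/12955 = 24312 - 1208956084645419/39085235 = -1208005844412099/39085235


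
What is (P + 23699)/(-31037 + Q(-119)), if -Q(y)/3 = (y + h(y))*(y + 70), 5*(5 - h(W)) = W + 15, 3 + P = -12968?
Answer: -53640/223687 ≈ -0.23980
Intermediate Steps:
P = -12971 (P = -3 - 12968 = -12971)
h(W) = 2 - W/5 (h(W) = 5 - (W + 15)/5 = 5 - (15 + W)/5 = 5 + (-3 - W/5) = 2 - W/5)
Q(y) = -3*(2 + 4*y/5)*(70 + y) (Q(y) = -3*(y + (2 - y/5))*(y + 70) = -3*(2 + 4*y/5)*(70 + y))
(P + 23699)/(-31037 + Q(-119)) = (-12971 + 23699)/(-31037 + (-420 - 174*(-119) - 12/5*(-119)**2)) = 10728/(-31037 + (-420 + 20706 - 12/5*14161)) = 10728/(-31037 + (-420 + 20706 - 169932/5)) = 10728/(-31037 - 68502/5) = 10728/(-223687/5) = 10728*(-5/223687) = -53640/223687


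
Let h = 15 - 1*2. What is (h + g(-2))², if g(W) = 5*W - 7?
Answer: 16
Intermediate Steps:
g(W) = -7 + 5*W
h = 13 (h = 15 - 2 = 13)
(h + g(-2))² = (13 + (-7 + 5*(-2)))² = (13 + (-7 - 10))² = (13 - 17)² = (-4)² = 16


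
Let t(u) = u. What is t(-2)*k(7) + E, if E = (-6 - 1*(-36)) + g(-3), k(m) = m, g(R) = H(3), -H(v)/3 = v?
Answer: 7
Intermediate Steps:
H(v) = -3*v
g(R) = -9 (g(R) = -3*3 = -9)
E = 21 (E = (-6 - 1*(-36)) - 9 = (-6 + 36) - 9 = 30 - 9 = 21)
t(-2)*k(7) + E = -2*7 + 21 = -14 + 21 = 7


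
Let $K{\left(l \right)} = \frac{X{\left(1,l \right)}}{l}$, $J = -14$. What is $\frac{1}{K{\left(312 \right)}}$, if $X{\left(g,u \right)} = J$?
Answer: $- \frac{156}{7} \approx -22.286$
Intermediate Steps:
$X{\left(g,u \right)} = -14$
$K{\left(l \right)} = - \frac{14}{l}$
$\frac{1}{K{\left(312 \right)}} = \frac{1}{\left(-14\right) \frac{1}{312}} = \frac{1}{- \frac{7}{156}} = - \frac{156}{7}$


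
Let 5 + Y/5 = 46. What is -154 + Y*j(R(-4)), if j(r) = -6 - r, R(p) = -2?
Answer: -974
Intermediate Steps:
Y = 205 (Y = -25 + 5*46 = -25 + 230 = 205)
-154 + Y*j(R(-4)) = -154 + 205*(-6 - 1*(-2)) = -154 + 205*(-6 + 2) = -154 + 205*(-4) = -154 - 820 = -974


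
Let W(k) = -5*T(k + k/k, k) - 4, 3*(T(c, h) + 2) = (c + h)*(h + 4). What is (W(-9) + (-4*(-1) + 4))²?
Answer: 146689/9 ≈ 16299.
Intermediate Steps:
T(c, h) = -2 + (4 + h)*(c + h)/3 (T(c, h) = -2 + ((c + h)*(h + 4))/3 = -2 + ((c + h)*(4 + h))/3 = -2 + ((4 + h)*(c + h))/3 = -2 + (4 + h)*(c + h)/3)
W(k) = -⅔ - 40*k/3 - 5*k²/3 - 5*k*(1 + k)/3 (W(k) = -5*(-2 + k²/3 + 4*(k + k/k)/3 + 4*k/3 + (k + k/k)*k/3) - 4 = -5*(-2 + k²/3 + 4*(k + 1)/3 + 4*k/3 + (k + 1)*k/3) - 4 = -5*(-2 + k²/3 + 4*(1 + k)/3 + 4*k/3 + (1 + k)*k/3) - 4 = -5*(-2 + k²/3 + (4/3 + 4*k/3) + 4*k/3 + k*(1 + k)/3) - 4 = -5*(-⅔ + k²/3 + 8*k/3 + k*(1 + k)/3) - 4 = (10/3 - 40*k/3 - 5*k²/3 - 5*k*(1 + k)/3) - 4 = -⅔ - 40*k/3 - 5*k²/3 - 5*k*(1 + k)/3)
(W(-9) + (-4*(-1) + 4))² = ((-⅔ - 15*(-9) - 10/3*(-9)²) + (-4*(-1) + 4))² = ((-⅔ + 135 - 10/3*81) + (4 + 4))² = ((-⅔ + 135 - 270) + 8)² = (-407/3 + 8)² = (-383/3)² = 146689/9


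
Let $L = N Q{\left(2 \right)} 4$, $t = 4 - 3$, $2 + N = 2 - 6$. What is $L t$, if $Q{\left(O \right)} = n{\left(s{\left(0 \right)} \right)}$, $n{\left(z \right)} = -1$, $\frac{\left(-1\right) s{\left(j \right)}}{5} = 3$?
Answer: $24$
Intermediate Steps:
$N = -6$ ($N = -2 + \left(2 - 6\right) = -2 - 4 = -6$)
$s{\left(j \right)} = -15$ ($s{\left(j \right)} = \left(-5\right) 3 = -15$)
$Q{\left(O \right)} = -1$
$t = 1$
$L = 24$ ($L = \left(-6\right) \left(-1\right) 4 = 6 \cdot 4 = 24$)
$L t = 24 \cdot 1 = 24$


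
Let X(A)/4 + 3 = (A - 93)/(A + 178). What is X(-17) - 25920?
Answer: -4175492/161 ≈ -25935.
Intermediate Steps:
X(A) = -12 + 4*(-93 + A)/(178 + A) (X(A) = -12 + 4*((A - 93)/(A + 178)) = -12 + 4*((-93 + A)/(178 + A)) = -12 + 4*(-93 + A)/(178 + A))
X(-17) - 25920 = 4*(-627 - 2*(-17))/(178 - 17) - 25920 = 4*(-627 + 34)/161 - 25920 = 4*(1/161)*(-593) - 25920 = -2372/161 - 25920 = -4175492/161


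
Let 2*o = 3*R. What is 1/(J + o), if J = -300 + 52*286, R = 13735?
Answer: 2/70349 ≈ 2.8430e-5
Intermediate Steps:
o = 41205/2 (o = (3*13735)/2 = (½)*41205 = 41205/2 ≈ 20603.)
J = 14572 (J = -300 + 14872 = 14572)
1/(J + o) = 1/(14572 + 41205/2) = 1/(70349/2) = 2/70349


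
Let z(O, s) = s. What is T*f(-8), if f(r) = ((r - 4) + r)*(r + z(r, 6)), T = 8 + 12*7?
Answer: 3680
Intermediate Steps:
T = 92 (T = 8 + 84 = 92)
f(r) = (-4 + 2*r)*(6 + r) (f(r) = ((r - 4) + r)*(r + 6) = ((-4 + r) + r)*(6 + r) = (-4 + 2*r)*(6 + r))
T*f(-8) = 92*(-24 + 2*(-8)² + 8*(-8)) = 92*(-24 + 2*64 - 64) = 92*(-24 + 128 - 64) = 92*40 = 3680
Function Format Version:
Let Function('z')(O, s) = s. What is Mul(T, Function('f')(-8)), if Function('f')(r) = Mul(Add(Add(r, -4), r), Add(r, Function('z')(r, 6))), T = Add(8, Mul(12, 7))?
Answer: 3680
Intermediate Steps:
T = 92 (T = Add(8, 84) = 92)
Function('f')(r) = Mul(Add(-4, Mul(2, r)), Add(6, r)) (Function('f')(r) = Mul(Add(Add(r, -4), r), Add(r, 6)) = Mul(Add(Add(-4, r), r), Add(6, r)) = Mul(Add(-4, Mul(2, r)), Add(6, r)))
Mul(T, Function('f')(-8)) = Mul(92, Add(-24, Mul(2, Pow(-8, 2)), Mul(8, -8))) = Mul(92, Add(-24, Mul(2, 64), -64)) = Mul(92, Add(-24, 128, -64)) = Mul(92, 40) = 3680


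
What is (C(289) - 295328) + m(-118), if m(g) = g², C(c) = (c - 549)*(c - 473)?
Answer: -233564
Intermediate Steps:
C(c) = (-549 + c)*(-473 + c)
(C(289) - 295328) + m(-118) = ((259677 + 289² - 1022*289) - 295328) + (-118)² = ((259677 + 83521 - 295358) - 295328) + 13924 = (47840 - 295328) + 13924 = -247488 + 13924 = -233564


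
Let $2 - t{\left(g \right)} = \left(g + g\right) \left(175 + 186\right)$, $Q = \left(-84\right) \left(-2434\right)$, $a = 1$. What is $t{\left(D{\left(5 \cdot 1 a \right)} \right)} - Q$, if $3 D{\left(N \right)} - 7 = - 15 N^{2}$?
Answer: $- \frac{347666}{3} \approx -1.1589 \cdot 10^{5}$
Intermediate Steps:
$D{\left(N \right)} = \frac{7}{3} - 5 N^{2}$ ($D{\left(N \right)} = \frac{7}{3} + \frac{\left(-15\right) N^{2}}{3} = \frac{7}{3} - 5 N^{2}$)
$Q = 204456$
$t{\left(g \right)} = 2 - 722 g$ ($t{\left(g \right)} = 2 - \left(g + g\right) \left(175 + 186\right) = 2 - 2 g 361 = 2 - 722 g$)
$t{\left(D{\left(5 \cdot 1 a \right)} \right)} - Q = \left(2 - 722 \left(\frac{7}{3} - 5 \left(5 \cdot 1 \cdot 1\right)^{2}\right)\right) - 204456 = \left(2 - 722 \left(\frac{7}{3} - 5 \left(5 \cdot 1\right)^{2}\right)\right) - 204456 = \left(2 - 722 \left(\frac{7}{3} - 5 \cdot 5^{2}\right)\right) - 204456 = \left(2 - 722 \left(\frac{7}{3} - 125\right)\right) - 204456 = \left(2 - - \frac{265696}{3}\right) - 204456 = \left(2 + \frac{265696}{3}\right) - 204456 = \frac{265702}{3} - 204456 = - \frac{347666}{3}$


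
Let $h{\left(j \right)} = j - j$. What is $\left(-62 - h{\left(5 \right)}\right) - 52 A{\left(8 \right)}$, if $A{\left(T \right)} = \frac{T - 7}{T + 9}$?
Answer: $- \frac{1106}{17} \approx -65.059$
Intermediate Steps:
$h{\left(j \right)} = 0$
$A{\left(T \right)} = \frac{-7 + T}{9 + T}$
$\left(-62 - h{\left(5 \right)}\right) - 52 A{\left(8 \right)} = \left(-62 - 0\right) - 52 \frac{-7 + 8}{9 + 8} = \left(-62 + 0\right) - 52 \cdot \frac{1}{17} \cdot 1 = -62 - 52 \cdot \frac{1}{17} \cdot 1 = -62 - \frac{52}{17} = - \frac{1106}{17}$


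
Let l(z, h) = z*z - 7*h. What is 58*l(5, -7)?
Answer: 4292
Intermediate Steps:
l(z, h) = z**2 - 7*h
58*l(5, -7) = 58*(5**2 - 7*(-7)) = 58*(25 + 49) = 58*74 = 4292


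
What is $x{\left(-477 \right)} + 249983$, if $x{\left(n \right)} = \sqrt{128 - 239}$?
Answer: $249983 + i \sqrt{111} \approx 2.4998 \cdot 10^{5} + 10.536 i$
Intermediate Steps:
$x{\left(n \right)} = i \sqrt{111}$ ($x{\left(n \right)} = \sqrt{-111} = i \sqrt{111}$)
$x{\left(-477 \right)} + 249983 = i \sqrt{111} + 249983 = 249983 + i \sqrt{111}$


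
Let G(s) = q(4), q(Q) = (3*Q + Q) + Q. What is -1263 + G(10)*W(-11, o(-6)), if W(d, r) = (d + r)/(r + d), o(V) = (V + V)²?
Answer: -1243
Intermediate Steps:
o(V) = 4*V² (o(V) = (2*V)² = 4*V²)
W(d, r) = 1 (W(d, r) = (d + r)/(d + r) = 1)
q(Q) = 5*Q (q(Q) = 4*Q + Q = 5*Q)
G(s) = 20 (G(s) = 5*4 = 20)
-1263 + G(10)*W(-11, o(-6)) = -1263 + 20*1 = -1263 + 20 = -1243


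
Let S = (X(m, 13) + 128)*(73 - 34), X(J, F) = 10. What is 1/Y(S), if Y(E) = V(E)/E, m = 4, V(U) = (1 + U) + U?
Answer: 5382/10765 ≈ 0.49995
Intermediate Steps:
V(U) = 1 + 2*U
S = 5382 (S = (10 + 128)*(73 - 34) = 138*39 = 5382)
Y(E) = (1 + 2*E)/E
1/Y(S) = 1/(2 + 1/5382) = 1/(10765/5382) = 5382/10765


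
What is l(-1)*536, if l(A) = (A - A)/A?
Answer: 0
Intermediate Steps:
l(A) = 0 (l(A) = 0/A = 0)
l(-1)*536 = 0*536 = 0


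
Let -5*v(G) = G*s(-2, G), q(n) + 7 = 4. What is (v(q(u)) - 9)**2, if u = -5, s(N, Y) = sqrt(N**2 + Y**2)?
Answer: 2142/25 - 54*sqrt(13)/5 ≈ 46.740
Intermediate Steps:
q(n) = -3 (q(n) = -7 + 4 = -3)
v(G) = -G*sqrt(4 + G**2)/5 (v(G) = -G*sqrt((-2)**2 + G**2)/5 = -G*sqrt(4 + G**2)/5)
(v(q(u)) - 9)**2 = (-1/5*(-3)*sqrt(4 + (-3)**2) - 9)**2 = (-1/5*(-3)*sqrt(4 + 9) - 9)**2 = (-1/5*(-3)*sqrt(13) - 9)**2 = (3*sqrt(13)/5 - 9)**2 = (-9 + 3*sqrt(13)/5)**2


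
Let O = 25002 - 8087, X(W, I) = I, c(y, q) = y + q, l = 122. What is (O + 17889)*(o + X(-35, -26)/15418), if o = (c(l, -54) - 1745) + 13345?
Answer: 240813156892/593 ≈ 4.0609e+8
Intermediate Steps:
c(y, q) = q + y
o = 11668 (o = ((-54 + 122) - 1745) + 13345 = (68 - 1745) + 13345 = -1677 + 13345 = 11668)
O = 16915
(O + 17889)*(o + X(-35, -26)/15418) = (16915 + 17889)*(11668 - 26/15418) = 34804*(11668 - 26*1/15418) = 34804*(11668 - 1/593) = 34804*(6919123/593) = 240813156892/593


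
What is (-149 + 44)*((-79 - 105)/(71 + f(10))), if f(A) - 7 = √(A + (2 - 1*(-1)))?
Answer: 115920/467 - 19320*√13/6071 ≈ 236.75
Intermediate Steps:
f(A) = 7 + √(3 + A) (f(A) = 7 + √(A + (2 - 1*(-1))) = 7 + √(A + (2 + 1)) = 7 + √(A + 3) = 7 + √(3 + A))
(-149 + 44)*((-79 - 105)/(71 + f(10))) = (-149 + 44)*((-79 - 105)/(71 + (7 + √(3 + 10)))) = -(-19320)/(71 + (7 + √13)) = -(-19320)/(78 + √13) = 19320/(78 + √13)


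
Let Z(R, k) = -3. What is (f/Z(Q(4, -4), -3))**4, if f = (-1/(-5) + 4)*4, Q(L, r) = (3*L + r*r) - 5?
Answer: 614656/625 ≈ 983.45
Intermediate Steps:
Q(L, r) = -5 + r**2 + 3*L (Q(L, r) = (3*L + r**2) - 5 = (r**2 + 3*L) - 5 = -5 + r**2 + 3*L)
f = 84/5 (f = (-1*(-1/5) + 4)*4 = (1/5 + 4)*4 = (21/5)*4 = 84/5 ≈ 16.800)
(f/Z(Q(4, -4), -3))**4 = ((84/5)/(-3))**4 = ((84/5)*(-1/3))**4 = (-28/5)**4 = 614656/625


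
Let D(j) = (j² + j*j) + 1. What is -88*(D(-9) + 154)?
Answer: -27896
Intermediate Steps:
D(j) = 1 + 2*j² (D(j) = (j² + j²) + 1 = 2*j² + 1 = 1 + 2*j²)
-88*(D(-9) + 154) = -88*((1 + 2*(-9)²) + 154) = -88*((1 + 2*81) + 154) = -88*((1 + 162) + 154) = -88*(163 + 154) = -88*317 = -27896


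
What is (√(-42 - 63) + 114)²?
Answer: (114 + I*√105)² ≈ 12891.0 + 2336.3*I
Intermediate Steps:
(√(-42 - 63) + 114)² = (√(-105) + 114)² = (I*√105 + 114)² = (114 + I*√105)²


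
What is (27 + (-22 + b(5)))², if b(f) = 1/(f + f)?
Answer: 2601/100 ≈ 26.010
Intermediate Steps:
b(f) = 1/(2*f)
(27 + (-22 + b(5)))² = (27 + (-22 + (½)/5))² = (27 + (-22 + (½)*(⅕)))² = (27 + (-22 + ⅒))² = (27 - 219/10)² = (51/10)² = 2601/100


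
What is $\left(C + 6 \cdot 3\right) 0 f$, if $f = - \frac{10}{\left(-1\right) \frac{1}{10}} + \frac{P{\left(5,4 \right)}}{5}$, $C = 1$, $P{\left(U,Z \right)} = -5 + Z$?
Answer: $0$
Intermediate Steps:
$f = \frac{499}{5}$ ($f = - \frac{10}{\left(-1\right) \frac{1}{10}} + \frac{-5 + 4}{5} = - \frac{10}{\left(-1\right) \frac{1}{10}} - \frac{1}{5} = - \frac{10}{- \frac{1}{10}} - \frac{1}{5} = \left(-10\right) \left(-10\right) - \frac{1}{5} = 100 - \frac{1}{5} = \frac{499}{5} \approx 99.8$)
$\left(C + 6 \cdot 3\right) 0 f = \left(1 + 6 \cdot 3\right) 0 \cdot \frac{499}{5} = \left(1 + 18\right) 0 \cdot \frac{499}{5} = 19 \cdot 0 \cdot \frac{499}{5} = 0 \cdot \frac{499}{5} = 0$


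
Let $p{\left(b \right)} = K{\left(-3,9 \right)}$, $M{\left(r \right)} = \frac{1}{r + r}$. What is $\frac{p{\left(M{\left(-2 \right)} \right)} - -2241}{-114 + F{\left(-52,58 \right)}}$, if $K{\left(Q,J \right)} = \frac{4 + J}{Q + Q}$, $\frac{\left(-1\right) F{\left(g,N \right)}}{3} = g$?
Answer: $\frac{1919}{36} \approx 53.306$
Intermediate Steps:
$F{\left(g,N \right)} = - 3 g$
$M{\left(r \right)} = \frac{1}{2 r}$
$K{\left(Q,J \right)} = \frac{4 + J}{2 Q}$
$p{\left(b \right)} = - \frac{13}{6}$ ($p{\left(b \right)} = \frac{4 + 9}{2 \left(-3\right)} = \frac{1}{2} \left(- \frac{1}{3}\right) 13 = - \frac{13}{6}$)
$\frac{p{\left(M{\left(-2 \right)} \right)} - -2241}{-114 + F{\left(-52,58 \right)}} = \frac{- \frac{13}{6} - -2241}{-114 - -156} = \frac{- \frac{13}{6} + 2241}{-114 + 156} = \frac{13433}{6 \cdot 42} = \frac{13433}{6} \cdot \frac{1}{42} = \frac{1919}{36}$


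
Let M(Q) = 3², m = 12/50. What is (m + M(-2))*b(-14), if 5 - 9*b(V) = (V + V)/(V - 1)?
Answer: 3619/1125 ≈ 3.2169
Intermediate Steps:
b(V) = 5/9 - 2*V/(9*(-1 + V)) (b(V) = 5/9 - (V + V)/(9*(V - 1)) = 5/9 - 2*V/(9*(-1 + V)))
m = 6/25 (m = 12*(1/50) = 6/25 ≈ 0.24000)
M(Q) = 9
(m + M(-2))*b(-14) = (6/25 + 9)*((-5 + 3*(-14))/(9*(-1 - 14))) = 231*((⅑)*(-5 - 42)/(-15))/25 = 231*((⅑)*(-1/15)*(-47))/25 = (231/25)*(47/135) = 3619/1125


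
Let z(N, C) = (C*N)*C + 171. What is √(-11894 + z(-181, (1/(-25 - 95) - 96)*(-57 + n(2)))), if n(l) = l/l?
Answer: 4*I*√73575970369/15 ≈ 72333.0*I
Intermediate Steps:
n(l) = 1
z(N, C) = 171 + N*C² (z(N, C) = N*C² + 171 = 171 + N*C²)
√(-11894 + z(-181, (1/(-25 - 95) - 96)*(-57 + n(2)))) = √(-11894 + (171 - 181*(-57 + 1)²*(1/(-25 - 95) - 96)²)) = √(-11894 + (171 - 181*3136*(1/(-120) - 96)²)) = √(-11894 + (171 - 181*3136*(-1/120 - 96)²)) = √(-11894 + (171 - 181*(-11521/120*(-56))²)) = √(-11894 + (171 - 181*(80647/15)²)) = √(-11894 + (171 - 181*6503938609/225)) = √(-11894 + (171 - 1177212888229/225)) = √(-11894 - 1177212849754/225) = √(-1177215525904/225) = 4*I*√73575970369/15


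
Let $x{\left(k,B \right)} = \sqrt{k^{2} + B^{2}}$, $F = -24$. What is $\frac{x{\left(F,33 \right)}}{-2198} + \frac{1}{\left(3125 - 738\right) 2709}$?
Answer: $\frac{1}{6466383} - \frac{3 \sqrt{185}}{2198} \approx -0.018564$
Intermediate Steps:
$x{\left(k,B \right)} = \sqrt{B^{2} + k^{2}}$
$\frac{x{\left(F,33 \right)}}{-2198} + \frac{1}{\left(3125 - 738\right) 2709} = \frac{\sqrt{33^{2} + \left(-24\right)^{2}}}{-2198} + \frac{1}{\left(3125 - 738\right) 2709} = \sqrt{1089 + 576} \left(- \frac{1}{2198}\right) + \frac{1}{2387} \cdot \frac{1}{2709} = \sqrt{1665} \left(- \frac{1}{2198}\right) + \frac{1}{2387} \cdot \frac{1}{2709} = 3 \sqrt{185} \left(- \frac{1}{2198}\right) + \frac{1}{6466383} = - \frac{3 \sqrt{185}}{2198} + \frac{1}{6466383} = \frac{1}{6466383} - \frac{3 \sqrt{185}}{2198}$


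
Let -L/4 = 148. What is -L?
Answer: 592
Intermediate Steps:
L = -592 (L = -4*148 = -592)
-L = -1*(-592) = 592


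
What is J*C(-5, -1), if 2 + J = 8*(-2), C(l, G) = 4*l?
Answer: 360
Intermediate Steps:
J = -18 (J = -2 + 8*(-2) = -2 - 16 = -18)
J*C(-5, -1) = -72*(-5) = -18*(-20) = 360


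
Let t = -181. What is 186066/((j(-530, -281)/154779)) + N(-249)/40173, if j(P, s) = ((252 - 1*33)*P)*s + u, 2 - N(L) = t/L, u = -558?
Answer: 48013286556442897/54375246116604 ≈ 883.00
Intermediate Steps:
N(L) = 2 + 181/L (N(L) = 2 - (-181)/L = 2 + 181/L)
j(P, s) = -558 + 219*P*s (j(P, s) = ((252 - 1*33)*P)*s - 558 = ((252 - 33)*P)*s - 558 = (219*P)*s - 558 = 219*P*s - 558 = -558 + 219*P*s)
186066/((j(-530, -281)/154779)) + N(-249)/40173 = 186066/(((-558 + 219*(-530)*(-281))/154779)) + (2 + 181/(-249))/40173 = 186066/(((-558 + 32615670)*(1/154779))) + (2 + 181*(-1/249))*(1/40173) = 186066/((32615112*(1/154779))) + (2 - 181/249)*(1/40173) = 186066/(10871704/51593) + (317/249)*(1/40173) = 186066*(51593/10871704) + 317/10003077 = 4799851569/5435852 + 317/10003077 = 48013286556442897/54375246116604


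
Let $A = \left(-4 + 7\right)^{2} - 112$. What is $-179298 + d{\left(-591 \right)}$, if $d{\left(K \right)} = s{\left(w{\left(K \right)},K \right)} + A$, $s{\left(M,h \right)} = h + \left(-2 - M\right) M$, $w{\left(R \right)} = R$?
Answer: $-528091$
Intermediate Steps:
$A = -103$ ($A = 3^{2} - 112 = 9 - 112 = -103$)
$s{\left(M,h \right)} = h + M \left(-2 - M\right)$
$d{\left(K \right)} = -103 - K - K^{2}$ ($d{\left(K \right)} = \left(K - K^{2} - 2 K\right) - 103 = \left(- K - K^{2}\right) - 103 = -103 - K - K^{2}$)
$-179298 + d{\left(-591 \right)} = -179298 - 348793 = -528091$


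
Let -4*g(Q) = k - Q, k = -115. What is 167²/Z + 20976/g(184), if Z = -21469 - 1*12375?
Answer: 123100355/439972 ≈ 279.79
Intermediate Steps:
g(Q) = 115/4 + Q/4 (g(Q) = -(-115 - Q)/4 = 115/4 + Q/4)
Z = -33844 (Z = -21469 - 12375 = -33844)
167²/Z + 20976/g(184) = 167²/(-33844) + 20976/(115/4 + (¼)*184) = 27889*(-1/33844) + 20976/(115/4 + 46) = -27889/33844 + 20976/(299/4) = -27889/33844 + 20976*(4/299) = -27889/33844 + 3648/13 = 123100355/439972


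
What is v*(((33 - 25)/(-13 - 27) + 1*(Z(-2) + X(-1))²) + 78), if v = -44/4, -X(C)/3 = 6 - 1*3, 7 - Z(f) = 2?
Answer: -5159/5 ≈ -1031.8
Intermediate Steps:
Z(f) = 5 (Z(f) = 7 - 1*2 = 7 - 2 = 5)
X(C) = -9 (X(C) = -3*(6 - 1*3) = -3*(6 - 3) = -3*3 = -9)
v = -11 (v = -44*¼ = -11)
v*(((33 - 25)/(-13 - 27) + 1*(Z(-2) + X(-1))²) + 78) = -11*(((33 - 25)/(-13 - 27) + 1*(5 - 9)²) + 78) = -11*((8/(-40) + 1*(-4)²) + 78) = -11*((8*(-1/40) + 1*16) + 78) = -11*((-⅕ + 16) + 78) = -11*(79/5 + 78) = -11*469/5 = -5159/5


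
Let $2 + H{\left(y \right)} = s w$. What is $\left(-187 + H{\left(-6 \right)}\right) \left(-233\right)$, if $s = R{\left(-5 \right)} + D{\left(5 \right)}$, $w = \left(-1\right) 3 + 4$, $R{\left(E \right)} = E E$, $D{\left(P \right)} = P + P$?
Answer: $35882$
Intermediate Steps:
$D{\left(P \right)} = 2 P$
$R{\left(E \right)} = E^{2}$
$w = 1$ ($w = -3 + 4 = 1$)
$s = 35$ ($s = \left(-5\right)^{2} + 2 \cdot 5 = 25 + 10 = 35$)
$H{\left(y \right)} = 33$ ($H{\left(y \right)} = -2 + 35 \cdot 1 = -2 + 35 = 33$)
$\left(-187 + H{\left(-6 \right)}\right) \left(-233\right) = \left(-187 + 33\right) \left(-233\right) = \left(-154\right) \left(-233\right) = 35882$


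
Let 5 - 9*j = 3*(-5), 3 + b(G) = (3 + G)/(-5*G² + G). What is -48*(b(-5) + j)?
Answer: 7136/195 ≈ 36.595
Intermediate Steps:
b(G) = -3 + (3 + G)/(G - 5*G²) (b(G) = -3 + (3 + G)/(-5*G² + G) = -3 + (3 + G)/(G - 5*G²))
j = 20/9 (j = 5/9 - (-5)/3 = 5/9 - ⅑*(-15) = 5/9 + 5/3 = 20/9 ≈ 2.2222)
-48*(b(-5) + j) = -48*((-3 - 15*(-5)² + 2*(-5))/((-5)*(-1 + 5*(-5))) + 20/9) = -48*(-(-3 - 15*25 - 10)/(5*(-1 - 25)) + 20/9) = -48*(-⅕*(-3 - 375 - 10)/(-26) + 20/9) = -48*(-⅕*(-1/26)*(-388) + 20/9) = -48*(-194/65 + 20/9) = -48*(-446/585) = 7136/195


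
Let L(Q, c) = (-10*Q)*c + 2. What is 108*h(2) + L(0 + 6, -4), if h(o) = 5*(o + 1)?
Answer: 1862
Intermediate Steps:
h(o) = 5 + 5*o (h(o) = 5*(1 + o) = 5 + 5*o)
L(Q, c) = 2 - 10*Q*c (L(Q, c) = -10*Q*c + 2 = 2 - 10*Q*c)
108*h(2) + L(0 + 6, -4) = 108*(5 + 5*2) + (2 - 10*(0 + 6)*(-4)) = 108*(5 + 10) + (2 - 10*6*(-4)) = 108*15 + (2 + 240) = 1620 + 242 = 1862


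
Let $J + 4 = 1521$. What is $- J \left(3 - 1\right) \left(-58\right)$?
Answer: $175972$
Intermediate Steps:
$J = 1517$ ($J = -4 + 1521 = 1517$)
$- J \left(3 - 1\right) \left(-58\right) = - 1517 \left(3 - 1\right) \left(-58\right) = - 1517 \cdot 2 \left(-58\right) = - 1517 \left(-116\right) = \left(-1\right) \left(-175972\right) = 175972$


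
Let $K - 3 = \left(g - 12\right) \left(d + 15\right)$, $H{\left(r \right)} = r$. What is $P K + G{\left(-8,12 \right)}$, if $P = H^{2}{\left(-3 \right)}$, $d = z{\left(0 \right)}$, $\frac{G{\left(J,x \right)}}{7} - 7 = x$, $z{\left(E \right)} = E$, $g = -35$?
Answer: $-6185$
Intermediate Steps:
$G{\left(J,x \right)} = 49 + 7 x$
$d = 0$
$P = 9$ ($P = \left(-3\right)^{2} = 9$)
$K = -702$ ($K = 3 + \left(-35 - 12\right) \left(0 + 15\right) = 3 - 705 = -702$)
$P K + G{\left(-8,12 \right)} = 9 \left(-702\right) + \left(49 + 7 \cdot 12\right) = -6318 + \left(49 + 84\right) = -6318 + 133 = -6185$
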